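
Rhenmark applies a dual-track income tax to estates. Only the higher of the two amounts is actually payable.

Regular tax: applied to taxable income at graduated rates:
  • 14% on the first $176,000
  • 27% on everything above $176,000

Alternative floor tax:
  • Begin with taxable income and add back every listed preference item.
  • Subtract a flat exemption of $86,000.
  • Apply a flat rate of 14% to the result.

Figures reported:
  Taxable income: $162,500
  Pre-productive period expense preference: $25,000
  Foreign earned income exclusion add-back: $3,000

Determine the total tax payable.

$22,750

Alternative floor tax:
  Adjusted income: $162,500 + $25,000 + $3,000 = $190,500
  Less exemption $86,000 → base $104,500
  $104,500 × 14% = $14,630

Regular tax:
  $162,500 × 14% = $22,750

$22,750 > $14,630, so the regular tax governs.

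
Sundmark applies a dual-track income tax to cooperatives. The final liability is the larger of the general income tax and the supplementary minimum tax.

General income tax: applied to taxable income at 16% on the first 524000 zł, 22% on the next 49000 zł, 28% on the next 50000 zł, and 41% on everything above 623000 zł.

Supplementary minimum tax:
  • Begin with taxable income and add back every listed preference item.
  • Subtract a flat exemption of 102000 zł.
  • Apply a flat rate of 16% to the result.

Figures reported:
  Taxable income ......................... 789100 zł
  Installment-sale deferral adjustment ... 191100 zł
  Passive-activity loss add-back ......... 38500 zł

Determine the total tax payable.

Supplementary minimum tax:
  Adjusted income: 789100 zł + 191100 zł + 38500 zł = 1018700 zł
  Less exemption 102000 zł → base 916700 zł
  916700 zł × 16% = 146672 zł

General income tax:
  524000 zł × 16% = 83840 zł
  49000 zł × 22% = 10780 zł
  50000 zł × 28% = 14000 zł
  166100 zł × 41% = 68101 zł
  → 176721 zł

176721 zł > 146672 zł, so the general income tax governs.

176721 zł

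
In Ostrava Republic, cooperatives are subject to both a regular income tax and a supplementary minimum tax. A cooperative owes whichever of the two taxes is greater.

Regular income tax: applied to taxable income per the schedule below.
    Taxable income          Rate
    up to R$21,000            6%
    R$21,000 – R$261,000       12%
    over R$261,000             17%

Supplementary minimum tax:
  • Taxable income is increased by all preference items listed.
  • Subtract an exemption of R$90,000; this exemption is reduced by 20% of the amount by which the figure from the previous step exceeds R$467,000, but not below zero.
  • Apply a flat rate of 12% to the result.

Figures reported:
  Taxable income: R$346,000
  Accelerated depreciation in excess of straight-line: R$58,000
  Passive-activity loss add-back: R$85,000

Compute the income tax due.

Regular income tax:
  R$21,000 × 6% = R$1,260
  R$240,000 × 12% = R$28,800
  R$85,000 × 17% = R$14,450
  → R$44,510

Supplementary minimum tax:
  Adjusted income: R$346,000 + R$58,000 + R$85,000 = R$489,000
  Exemption: R$90,000 − 20% × (R$489,000 − R$467,000) = R$90,000 − R$4,400 = R$85,600
  Base: R$489,000 − R$85,600 = R$403,400
  R$403,400 × 12% = R$48,408

R$48,408 > R$44,510, so the supplementary minimum tax is the binding amount.

R$48,408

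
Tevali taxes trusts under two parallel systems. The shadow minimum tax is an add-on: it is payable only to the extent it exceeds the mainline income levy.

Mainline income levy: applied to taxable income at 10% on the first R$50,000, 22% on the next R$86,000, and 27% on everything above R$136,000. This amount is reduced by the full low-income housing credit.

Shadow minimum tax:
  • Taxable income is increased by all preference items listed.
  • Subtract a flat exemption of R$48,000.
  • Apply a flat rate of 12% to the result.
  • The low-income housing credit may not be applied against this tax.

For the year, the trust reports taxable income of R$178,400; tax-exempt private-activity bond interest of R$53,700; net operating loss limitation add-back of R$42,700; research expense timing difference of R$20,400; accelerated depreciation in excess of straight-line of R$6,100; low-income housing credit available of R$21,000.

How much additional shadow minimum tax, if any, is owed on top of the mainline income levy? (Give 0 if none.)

Shadow minimum tax:
  Adjusted income: R$178,400 + R$53,700 + R$42,700 + R$20,400 + R$6,100 = R$301,300
  Less exemption R$48,000 → base R$253,300
  R$253,300 × 12% = R$30,396

Mainline income levy:
  R$50,000 × 10% = R$5,000
  R$86,000 × 22% = R$18,920
  R$42,400 × 27% = R$11,448
  → R$35,368
  Less low-income housing credit R$21,000 → R$14,368

Excess of shadow minimum tax over mainline income levy: R$30,396 − R$14,368 = R$16,028.

R$16,028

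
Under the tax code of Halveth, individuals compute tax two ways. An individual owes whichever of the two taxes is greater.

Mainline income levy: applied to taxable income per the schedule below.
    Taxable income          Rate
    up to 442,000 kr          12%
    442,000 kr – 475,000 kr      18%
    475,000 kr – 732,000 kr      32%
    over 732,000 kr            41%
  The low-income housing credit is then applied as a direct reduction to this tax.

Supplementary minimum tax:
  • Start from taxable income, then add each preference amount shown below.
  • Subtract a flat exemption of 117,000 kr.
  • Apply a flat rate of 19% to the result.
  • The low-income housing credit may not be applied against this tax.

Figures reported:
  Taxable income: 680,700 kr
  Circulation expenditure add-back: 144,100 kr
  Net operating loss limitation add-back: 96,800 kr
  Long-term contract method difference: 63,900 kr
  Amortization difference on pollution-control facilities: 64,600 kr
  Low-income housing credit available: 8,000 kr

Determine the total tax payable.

Supplementary minimum tax:
  Adjusted income: 680,700 kr + 144,100 kr + 96,800 kr + 63,900 kr + 64,600 kr = 1,050,100 kr
  Less exemption 117,000 kr → base 933,100 kr
  933,100 kr × 19% = 177,289 kr

Mainline income levy:
  442,000 kr × 12% = 53,040 kr
  33,000 kr × 18% = 5,940 kr
  205,700 kr × 32% = 65,824 kr
  → 124,804 kr
  Less low-income housing credit 8,000 kr → 116,804 kr

177,289 kr > 116,804 kr, so the supplementary minimum tax is the binding amount.

177,289 kr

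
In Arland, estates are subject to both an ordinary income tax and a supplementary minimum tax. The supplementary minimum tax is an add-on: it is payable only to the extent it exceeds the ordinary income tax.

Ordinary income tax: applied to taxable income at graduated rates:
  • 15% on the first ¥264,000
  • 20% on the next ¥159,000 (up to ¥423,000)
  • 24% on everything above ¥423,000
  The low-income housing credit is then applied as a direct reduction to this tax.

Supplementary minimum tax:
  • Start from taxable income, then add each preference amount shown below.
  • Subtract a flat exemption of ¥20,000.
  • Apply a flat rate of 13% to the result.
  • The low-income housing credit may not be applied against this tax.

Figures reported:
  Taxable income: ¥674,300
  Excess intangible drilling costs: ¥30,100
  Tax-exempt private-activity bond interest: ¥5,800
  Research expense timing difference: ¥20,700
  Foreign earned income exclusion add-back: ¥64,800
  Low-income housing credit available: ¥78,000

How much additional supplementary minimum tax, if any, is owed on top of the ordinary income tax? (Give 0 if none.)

¥47,129

Supplementary minimum tax:
  Adjusted income: ¥674,300 + ¥30,100 + ¥5,800 + ¥20,700 + ¥64,800 = ¥795,700
  Less exemption ¥20,000 → base ¥775,700
  ¥775,700 × 13% = ¥100,841

Ordinary income tax:
  ¥264,000 × 15% = ¥39,600
  ¥159,000 × 20% = ¥31,800
  ¥251,300 × 24% = ¥60,312
  → ¥131,712
  Less low-income housing credit ¥78,000 → ¥53,712

Excess of supplementary minimum tax over ordinary income tax: ¥100,841 − ¥53,712 = ¥47,129.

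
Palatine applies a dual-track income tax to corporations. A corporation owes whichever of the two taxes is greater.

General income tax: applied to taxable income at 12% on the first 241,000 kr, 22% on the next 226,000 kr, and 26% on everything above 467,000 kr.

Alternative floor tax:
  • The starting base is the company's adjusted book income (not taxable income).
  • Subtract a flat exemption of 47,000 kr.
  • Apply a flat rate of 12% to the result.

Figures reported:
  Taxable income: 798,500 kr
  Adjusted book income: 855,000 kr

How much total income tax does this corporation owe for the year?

General income tax:
  241,000 kr × 12% = 28,920 kr
  226,000 kr × 22% = 49,720 kr
  331,500 kr × 26% = 86,190 kr
  → 164,830 kr

Alternative floor tax:
  Base (adjusted book income): 855,000 kr
  Less exemption 47,000 kr → base 808,000 kr
  808,000 kr × 12% = 96,960 kr

164,830 kr > 96,960 kr, so the general income tax governs.

164,830 kr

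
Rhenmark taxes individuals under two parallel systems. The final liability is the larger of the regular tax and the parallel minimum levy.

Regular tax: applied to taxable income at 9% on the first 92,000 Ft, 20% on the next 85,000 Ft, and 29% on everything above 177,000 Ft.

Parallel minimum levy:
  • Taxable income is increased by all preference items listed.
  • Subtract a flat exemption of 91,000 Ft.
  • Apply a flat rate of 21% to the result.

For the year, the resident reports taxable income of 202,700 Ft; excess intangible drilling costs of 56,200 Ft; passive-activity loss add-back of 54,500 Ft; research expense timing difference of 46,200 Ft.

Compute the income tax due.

56,406 Ft

Regular tax:
  92,000 Ft × 9% = 8,280 Ft
  85,000 Ft × 20% = 17,000 Ft
  25,700 Ft × 29% = 7,453 Ft
  → 32,733 Ft

Parallel minimum levy:
  Adjusted income: 202,700 Ft + 56,200 Ft + 54,500 Ft + 46,200 Ft = 359,600 Ft
  Less exemption 91,000 Ft → base 268,600 Ft
  268,600 Ft × 21% = 56,406 Ft

56,406 Ft > 32,733 Ft, so the parallel minimum levy is the binding amount.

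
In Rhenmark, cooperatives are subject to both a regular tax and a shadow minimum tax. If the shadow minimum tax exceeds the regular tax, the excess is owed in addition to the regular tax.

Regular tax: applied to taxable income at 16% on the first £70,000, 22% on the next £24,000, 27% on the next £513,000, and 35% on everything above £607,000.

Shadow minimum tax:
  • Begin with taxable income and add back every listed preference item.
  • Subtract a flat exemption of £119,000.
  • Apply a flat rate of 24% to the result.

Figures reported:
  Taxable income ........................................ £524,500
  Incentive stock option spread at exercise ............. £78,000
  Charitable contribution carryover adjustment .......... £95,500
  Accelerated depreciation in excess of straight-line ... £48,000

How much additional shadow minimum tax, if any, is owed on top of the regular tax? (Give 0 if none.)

£17,765

Shadow minimum tax:
  Adjusted income: £524,500 + £78,000 + £95,500 + £48,000 = £746,000
  Less exemption £119,000 → base £627,000
  £627,000 × 24% = £150,480

Regular tax:
  £70,000 × 16% = £11,200
  £24,000 × 22% = £5,280
  £430,500 × 27% = £116,235
  → £132,715

Excess of shadow minimum tax over regular tax: £150,480 − £132,715 = £17,765.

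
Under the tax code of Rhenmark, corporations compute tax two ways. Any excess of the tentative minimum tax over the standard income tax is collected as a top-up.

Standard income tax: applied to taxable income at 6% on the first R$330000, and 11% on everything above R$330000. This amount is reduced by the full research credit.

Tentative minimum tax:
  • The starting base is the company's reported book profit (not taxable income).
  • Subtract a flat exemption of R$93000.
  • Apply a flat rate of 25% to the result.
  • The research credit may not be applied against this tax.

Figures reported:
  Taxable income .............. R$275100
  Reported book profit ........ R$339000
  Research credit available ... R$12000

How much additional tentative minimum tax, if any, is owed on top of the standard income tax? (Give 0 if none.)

R$56994

Standard income tax:
  R$275100 × 6% = R$16506
  Less research credit R$12000 → R$4506

Tentative minimum tax:
  Base (reported book profit): R$339000
  Less exemption R$93000 → base R$246000
  R$246000 × 25% = R$61500

Excess of tentative minimum tax over standard income tax: R$61500 − R$4506 = R$56994.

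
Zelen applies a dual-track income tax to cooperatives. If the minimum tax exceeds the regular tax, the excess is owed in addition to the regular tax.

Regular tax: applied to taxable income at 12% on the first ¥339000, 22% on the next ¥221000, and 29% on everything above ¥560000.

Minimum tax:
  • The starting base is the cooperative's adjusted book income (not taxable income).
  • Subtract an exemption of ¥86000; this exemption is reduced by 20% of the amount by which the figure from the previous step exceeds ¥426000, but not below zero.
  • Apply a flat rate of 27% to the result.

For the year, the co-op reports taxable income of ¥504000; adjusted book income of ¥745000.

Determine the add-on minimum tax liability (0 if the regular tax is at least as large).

¥118176

Minimum tax:
  Base (adjusted book income): ¥745000
  Exemption: ¥86000 − 20% × (¥745000 − ¥426000) = ¥86000 − ¥63800 = ¥22200
  Base: ¥745000 − ¥22200 = ¥722800
  ¥722800 × 27% = ¥195156

Regular tax:
  ¥339000 × 12% = ¥40680
  ¥165000 × 22% = ¥36300
  → ¥76980

Excess of minimum tax over regular tax: ¥195156 − ¥76980 = ¥118176.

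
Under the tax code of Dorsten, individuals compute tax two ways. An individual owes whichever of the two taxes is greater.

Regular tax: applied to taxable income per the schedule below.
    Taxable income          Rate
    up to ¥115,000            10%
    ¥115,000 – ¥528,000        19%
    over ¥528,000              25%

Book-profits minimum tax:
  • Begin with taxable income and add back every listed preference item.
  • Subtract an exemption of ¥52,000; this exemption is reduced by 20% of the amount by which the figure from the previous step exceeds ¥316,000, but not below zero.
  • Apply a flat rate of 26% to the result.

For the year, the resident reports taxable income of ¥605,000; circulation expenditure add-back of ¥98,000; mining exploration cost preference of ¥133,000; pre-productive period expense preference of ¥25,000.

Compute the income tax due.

¥223,860

Book-profits minimum tax:
  Adjusted income: ¥605,000 + ¥98,000 + ¥133,000 + ¥25,000 = ¥861,000
  Exemption: 20% × (¥861,000 − ¥316,000) = ¥109,000 ≥ ¥52,000, so the exemption is fully phased out
  Base: ¥861,000 − ¥0 = ¥861,000
  ¥861,000 × 26% = ¥223,860

Regular tax:
  ¥115,000 × 10% = ¥11,500
  ¥413,000 × 19% = ¥78,470
  ¥77,000 × 25% = ¥19,250
  → ¥109,220

¥223,860 > ¥109,220, so the book-profits minimum tax is the binding amount.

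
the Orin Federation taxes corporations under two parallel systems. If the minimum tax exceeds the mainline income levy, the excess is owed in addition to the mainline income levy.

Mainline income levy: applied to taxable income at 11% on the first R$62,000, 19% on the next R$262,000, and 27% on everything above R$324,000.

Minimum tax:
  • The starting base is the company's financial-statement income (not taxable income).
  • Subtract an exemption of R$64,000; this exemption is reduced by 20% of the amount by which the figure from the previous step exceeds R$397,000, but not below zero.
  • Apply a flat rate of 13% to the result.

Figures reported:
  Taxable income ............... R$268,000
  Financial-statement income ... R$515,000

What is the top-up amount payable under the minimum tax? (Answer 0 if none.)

R$15,738

Minimum tax:
  Base (financial-statement income): R$515,000
  Exemption: R$64,000 − 20% × (R$515,000 − R$397,000) = R$64,000 − R$23,600 = R$40,400
  Base: R$515,000 − R$40,400 = R$474,600
  R$474,600 × 13% = R$61,698

Mainline income levy:
  R$62,000 × 11% = R$6,820
  R$206,000 × 19% = R$39,140
  → R$45,960

Excess of minimum tax over mainline income levy: R$61,698 − R$45,960 = R$15,738.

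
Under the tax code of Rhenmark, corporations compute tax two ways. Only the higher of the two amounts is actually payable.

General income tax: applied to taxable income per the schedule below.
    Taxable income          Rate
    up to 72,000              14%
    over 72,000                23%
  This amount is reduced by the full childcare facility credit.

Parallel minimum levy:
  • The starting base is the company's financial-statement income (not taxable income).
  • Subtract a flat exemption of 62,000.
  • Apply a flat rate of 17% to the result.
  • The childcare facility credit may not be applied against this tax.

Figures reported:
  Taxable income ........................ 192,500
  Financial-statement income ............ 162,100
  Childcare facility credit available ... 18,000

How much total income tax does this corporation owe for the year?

General income tax:
  72,000 × 14% = 10,080
  120,500 × 23% = 27,715
  → 37,795
  Less childcare facility credit 18,000 → 19,795

Parallel minimum levy:
  Base (financial-statement income): 162,100
  Less exemption 62,000 → base 100,100
  100,100 × 17% = 17,017

19,795 > 17,017, so the general income tax governs.

19,795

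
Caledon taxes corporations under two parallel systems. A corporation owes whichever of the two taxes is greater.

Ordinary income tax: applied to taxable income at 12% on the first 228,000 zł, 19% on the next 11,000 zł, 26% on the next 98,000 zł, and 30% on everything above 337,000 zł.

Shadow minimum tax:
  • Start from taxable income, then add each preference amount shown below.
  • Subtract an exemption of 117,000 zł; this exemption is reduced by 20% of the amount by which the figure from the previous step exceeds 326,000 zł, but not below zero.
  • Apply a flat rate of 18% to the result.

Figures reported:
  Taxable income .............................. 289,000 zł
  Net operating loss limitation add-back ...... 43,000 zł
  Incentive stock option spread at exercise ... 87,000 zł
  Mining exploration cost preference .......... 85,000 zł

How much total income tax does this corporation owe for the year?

Shadow minimum tax:
  Adjusted income: 289,000 zł + 43,000 zł + 87,000 zł + 85,000 zł = 504,000 zł
  Exemption: 117,000 zł − 20% × (504,000 zł − 326,000 zł) = 117,000 zł − 35,600 zł = 81,400 zł
  Base: 504,000 zł − 81,400 zł = 422,600 zł
  422,600 zł × 18% = 76,068 zł

Ordinary income tax:
  228,000 zł × 12% = 27,360 zł
  11,000 zł × 19% = 2,090 zł
  50,000 zł × 26% = 13,000 zł
  → 42,450 zł

76,068 zł > 42,450 zł, so the shadow minimum tax is the binding amount.

76,068 zł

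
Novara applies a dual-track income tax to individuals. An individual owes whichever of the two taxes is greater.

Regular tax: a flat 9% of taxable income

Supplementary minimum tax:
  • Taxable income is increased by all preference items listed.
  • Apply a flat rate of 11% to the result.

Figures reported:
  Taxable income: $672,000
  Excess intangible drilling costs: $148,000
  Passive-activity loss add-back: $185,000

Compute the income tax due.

Regular tax:
  $672,000 × 9% = $60,480

Supplementary minimum tax:
  Adjusted income: $672,000 + $148,000 + $185,000 = $1,005,000
  $1,005,000 × 11% = $110,550

$110,550 > $60,480, so the supplementary minimum tax is the binding amount.

$110,550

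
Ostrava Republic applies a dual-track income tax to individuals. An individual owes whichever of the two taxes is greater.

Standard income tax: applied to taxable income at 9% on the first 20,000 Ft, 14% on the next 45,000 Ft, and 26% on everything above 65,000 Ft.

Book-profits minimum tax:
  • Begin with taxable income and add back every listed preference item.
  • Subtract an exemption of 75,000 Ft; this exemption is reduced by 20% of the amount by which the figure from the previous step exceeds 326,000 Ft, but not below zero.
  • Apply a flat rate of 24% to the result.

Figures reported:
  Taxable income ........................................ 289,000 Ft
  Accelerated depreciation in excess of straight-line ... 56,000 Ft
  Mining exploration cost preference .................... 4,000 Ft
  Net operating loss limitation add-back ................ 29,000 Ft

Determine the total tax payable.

Standard income tax:
  20,000 Ft × 9% = 1,800 Ft
  45,000 Ft × 14% = 6,300 Ft
  224,000 Ft × 26% = 58,240 Ft
  → 66,340 Ft

Book-profits minimum tax:
  Adjusted income: 289,000 Ft + 56,000 Ft + 4,000 Ft + 29,000 Ft = 378,000 Ft
  Exemption: 75,000 Ft − 20% × (378,000 Ft − 326,000 Ft) = 75,000 Ft − 10,400 Ft = 64,600 Ft
  Base: 378,000 Ft − 64,600 Ft = 313,400 Ft
  313,400 Ft × 24% = 75,216 Ft

75,216 Ft > 66,340 Ft, so the book-profits minimum tax is the binding amount.

75,216 Ft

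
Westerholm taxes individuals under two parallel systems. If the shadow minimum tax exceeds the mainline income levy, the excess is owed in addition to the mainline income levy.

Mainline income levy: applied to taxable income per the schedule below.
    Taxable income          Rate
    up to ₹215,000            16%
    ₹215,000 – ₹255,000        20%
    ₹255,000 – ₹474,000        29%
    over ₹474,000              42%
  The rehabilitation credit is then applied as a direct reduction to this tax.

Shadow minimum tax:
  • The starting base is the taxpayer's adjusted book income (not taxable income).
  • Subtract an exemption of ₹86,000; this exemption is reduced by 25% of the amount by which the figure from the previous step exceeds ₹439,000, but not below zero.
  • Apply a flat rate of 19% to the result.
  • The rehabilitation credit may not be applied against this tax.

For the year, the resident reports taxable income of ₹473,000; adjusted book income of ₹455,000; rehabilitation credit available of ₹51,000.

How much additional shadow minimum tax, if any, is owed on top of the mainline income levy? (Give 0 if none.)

₹16,250

Shadow minimum tax:
  Base (adjusted book income): ₹455,000
  Exemption: ₹86,000 − 25% × (₹455,000 − ₹439,000) = ₹86,000 − ₹4,000 = ₹82,000
  Base: ₹455,000 − ₹82,000 = ₹373,000
  ₹373,000 × 19% = ₹70,870

Mainline income levy:
  ₹215,000 × 16% = ₹34,400
  ₹40,000 × 20% = ₹8,000
  ₹218,000 × 29% = ₹63,220
  → ₹105,620
  Less rehabilitation credit ₹51,000 → ₹54,620

Excess of shadow minimum tax over mainline income levy: ₹70,870 − ₹54,620 = ₹16,250.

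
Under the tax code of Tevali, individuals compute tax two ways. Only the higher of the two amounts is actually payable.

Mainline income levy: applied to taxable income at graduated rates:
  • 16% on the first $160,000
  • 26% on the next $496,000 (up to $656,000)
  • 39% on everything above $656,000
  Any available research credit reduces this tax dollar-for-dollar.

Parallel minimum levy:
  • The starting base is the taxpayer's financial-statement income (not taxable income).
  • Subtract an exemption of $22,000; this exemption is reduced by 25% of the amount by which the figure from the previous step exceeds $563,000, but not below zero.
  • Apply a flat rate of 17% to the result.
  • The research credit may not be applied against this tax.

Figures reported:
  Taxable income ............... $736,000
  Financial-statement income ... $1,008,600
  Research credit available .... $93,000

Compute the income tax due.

$171,462

Parallel minimum levy:
  Base (financial-statement income): $1,008,600
  Exemption: 25% × ($1,008,600 − $563,000) = $111,400 ≥ $22,000, so the exemption is fully phased out
  Base: $1,008,600 − $0 = $1,008,600
  $1,008,600 × 17% = $171,462

Mainline income levy:
  $160,000 × 16% = $25,600
  $496,000 × 26% = $128,960
  $80,000 × 39% = $31,200
  → $185,760
  Less research credit $93,000 → $92,760

$171,462 > $92,760, so the parallel minimum levy is the binding amount.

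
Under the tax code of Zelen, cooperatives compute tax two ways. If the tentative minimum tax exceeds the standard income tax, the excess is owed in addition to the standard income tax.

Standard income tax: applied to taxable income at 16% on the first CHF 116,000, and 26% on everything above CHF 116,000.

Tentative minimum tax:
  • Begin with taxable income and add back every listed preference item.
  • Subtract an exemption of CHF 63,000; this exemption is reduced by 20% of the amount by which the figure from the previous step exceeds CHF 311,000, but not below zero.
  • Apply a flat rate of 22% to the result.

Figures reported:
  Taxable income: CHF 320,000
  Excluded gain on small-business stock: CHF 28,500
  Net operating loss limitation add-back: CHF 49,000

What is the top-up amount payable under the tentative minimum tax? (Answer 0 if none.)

CHF 5,796

Tentative minimum tax:
  Adjusted income: CHF 320,000 + CHF 28,500 + CHF 49,000 = CHF 397,500
  Exemption: CHF 63,000 − 20% × (CHF 397,500 − CHF 311,000) = CHF 63,000 − CHF 17,300 = CHF 45,700
  Base: CHF 397,500 − CHF 45,700 = CHF 351,800
  CHF 351,800 × 22% = CHF 77,396

Standard income tax:
  CHF 116,000 × 16% = CHF 18,560
  CHF 204,000 × 26% = CHF 53,040
  → CHF 71,600

Excess of tentative minimum tax over standard income tax: CHF 77,396 − CHF 71,600 = CHF 5,796.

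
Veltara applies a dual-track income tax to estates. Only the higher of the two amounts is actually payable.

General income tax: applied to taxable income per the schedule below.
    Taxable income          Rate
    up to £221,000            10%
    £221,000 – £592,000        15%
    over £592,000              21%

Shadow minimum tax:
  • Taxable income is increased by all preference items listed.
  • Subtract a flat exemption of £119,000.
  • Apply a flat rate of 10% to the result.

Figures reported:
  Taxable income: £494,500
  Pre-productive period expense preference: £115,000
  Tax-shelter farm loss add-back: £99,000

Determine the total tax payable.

£63,125

Shadow minimum tax:
  Adjusted income: £494,500 + £115,000 + £99,000 = £708,500
  Less exemption £119,000 → base £589,500
  £589,500 × 10% = £58,950

General income tax:
  £221,000 × 10% = £22,100
  £273,500 × 15% = £41,025
  → £63,125

£63,125 > £58,950, so the general income tax governs.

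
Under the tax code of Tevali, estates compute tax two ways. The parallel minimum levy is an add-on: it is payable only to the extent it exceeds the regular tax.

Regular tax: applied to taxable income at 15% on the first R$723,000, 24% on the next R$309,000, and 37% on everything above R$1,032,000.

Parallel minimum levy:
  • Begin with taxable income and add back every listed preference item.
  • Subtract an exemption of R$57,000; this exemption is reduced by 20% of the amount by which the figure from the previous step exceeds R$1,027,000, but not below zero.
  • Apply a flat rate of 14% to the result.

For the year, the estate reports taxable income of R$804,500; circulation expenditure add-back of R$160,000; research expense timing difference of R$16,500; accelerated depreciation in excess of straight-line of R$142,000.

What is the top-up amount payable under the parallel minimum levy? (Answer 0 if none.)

R$23,918

Parallel minimum levy:
  Adjusted income: R$804,500 + R$160,000 + R$16,500 + R$142,000 = R$1,123,000
  Exemption: R$57,000 − 20% × (R$1,123,000 − R$1,027,000) = R$57,000 − R$19,200 = R$37,800
  Base: R$1,123,000 − R$37,800 = R$1,085,200
  R$1,085,200 × 14% = R$151,928

Regular tax:
  R$723,000 × 15% = R$108,450
  R$81,500 × 24% = R$19,560
  → R$128,010

Excess of parallel minimum levy over regular tax: R$151,928 − R$128,010 = R$23,918.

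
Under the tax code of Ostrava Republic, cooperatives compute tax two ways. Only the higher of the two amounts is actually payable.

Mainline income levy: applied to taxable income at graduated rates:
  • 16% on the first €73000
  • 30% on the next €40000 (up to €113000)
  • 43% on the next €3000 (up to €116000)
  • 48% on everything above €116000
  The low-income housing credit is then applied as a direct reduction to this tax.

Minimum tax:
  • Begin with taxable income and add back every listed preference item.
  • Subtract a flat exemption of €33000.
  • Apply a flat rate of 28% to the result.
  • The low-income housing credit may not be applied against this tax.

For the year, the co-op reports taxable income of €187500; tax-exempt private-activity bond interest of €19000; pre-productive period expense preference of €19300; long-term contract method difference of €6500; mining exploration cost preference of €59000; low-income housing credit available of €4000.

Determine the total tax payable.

Mainline income levy:
  €73000 × 16% = €11680
  €40000 × 30% = €12000
  €3000 × 43% = €1290
  €71500 × 48% = €34320
  → €59290
  Less low-income housing credit €4000 → €55290

Minimum tax:
  Adjusted income: €187500 + €19000 + €19300 + €6500 + €59000 = €291300
  Less exemption €33000 → base €258300
  €258300 × 28% = €72324

€72324 > €55290, so the minimum tax is the binding amount.

€72324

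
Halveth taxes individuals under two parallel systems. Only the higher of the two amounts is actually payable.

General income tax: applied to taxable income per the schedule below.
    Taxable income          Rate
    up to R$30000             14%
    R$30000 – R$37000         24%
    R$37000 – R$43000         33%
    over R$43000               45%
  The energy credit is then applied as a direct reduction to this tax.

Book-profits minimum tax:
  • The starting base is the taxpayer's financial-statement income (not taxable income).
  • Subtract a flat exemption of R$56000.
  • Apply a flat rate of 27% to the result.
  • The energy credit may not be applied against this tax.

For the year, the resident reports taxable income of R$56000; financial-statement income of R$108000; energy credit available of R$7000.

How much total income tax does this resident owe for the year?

Book-profits minimum tax:
  Base (financial-statement income): R$108000
  Less exemption R$56000 → base R$52000
  R$52000 × 27% = R$14040

General income tax:
  R$30000 × 14% = R$4200
  R$7000 × 24% = R$1680
  R$6000 × 33% = R$1980
  R$13000 × 45% = R$5850
  → R$13710
  Less energy credit R$7000 → R$6710

R$14040 > R$6710, so the book-profits minimum tax is the binding amount.

R$14040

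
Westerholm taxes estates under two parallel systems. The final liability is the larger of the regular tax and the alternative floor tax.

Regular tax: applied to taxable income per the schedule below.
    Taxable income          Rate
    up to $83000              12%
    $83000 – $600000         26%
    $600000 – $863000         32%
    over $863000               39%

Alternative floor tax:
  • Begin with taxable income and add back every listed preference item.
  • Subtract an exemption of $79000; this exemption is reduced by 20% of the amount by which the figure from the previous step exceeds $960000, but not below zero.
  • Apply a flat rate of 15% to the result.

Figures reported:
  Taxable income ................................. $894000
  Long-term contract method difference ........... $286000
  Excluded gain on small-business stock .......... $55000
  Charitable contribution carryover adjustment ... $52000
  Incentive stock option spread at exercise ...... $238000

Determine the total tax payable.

$240630

Regular tax:
  $83000 × 12% = $9960
  $517000 × 26% = $134420
  $263000 × 32% = $84160
  $31000 × 39% = $12090
  → $240630

Alternative floor tax:
  Adjusted income: $894000 + $286000 + $55000 + $52000 + $238000 = $1525000
  Exemption: 20% × ($1525000 − $960000) = $113000 ≥ $79000, so the exemption is fully phased out
  Base: $1525000 − $0 = $1525000
  $1525000 × 15% = $228750

$240630 > $228750, so the regular tax governs.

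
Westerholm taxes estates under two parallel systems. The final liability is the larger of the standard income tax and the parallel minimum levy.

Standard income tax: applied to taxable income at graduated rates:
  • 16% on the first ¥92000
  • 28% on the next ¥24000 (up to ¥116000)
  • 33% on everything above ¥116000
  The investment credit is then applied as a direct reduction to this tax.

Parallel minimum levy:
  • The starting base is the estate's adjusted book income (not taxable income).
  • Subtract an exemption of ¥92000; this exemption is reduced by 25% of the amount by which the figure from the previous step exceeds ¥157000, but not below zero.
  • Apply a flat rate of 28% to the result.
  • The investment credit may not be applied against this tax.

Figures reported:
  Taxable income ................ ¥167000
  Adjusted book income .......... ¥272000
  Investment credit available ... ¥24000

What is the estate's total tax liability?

¥58450

Parallel minimum levy:
  Base (adjusted book income): ¥272000
  Exemption: ¥92000 − 25% × (¥272000 − ¥157000) = ¥92000 − ¥28750 = ¥63250
  Base: ¥272000 − ¥63250 = ¥208750
  ¥208750 × 28% = ¥58450

Standard income tax:
  ¥92000 × 16% = ¥14720
  ¥24000 × 28% = ¥6720
  ¥51000 × 33% = ¥16830
  → ¥38270
  Less investment credit ¥24000 → ¥14270

¥58450 > ¥14270, so the parallel minimum levy is the binding amount.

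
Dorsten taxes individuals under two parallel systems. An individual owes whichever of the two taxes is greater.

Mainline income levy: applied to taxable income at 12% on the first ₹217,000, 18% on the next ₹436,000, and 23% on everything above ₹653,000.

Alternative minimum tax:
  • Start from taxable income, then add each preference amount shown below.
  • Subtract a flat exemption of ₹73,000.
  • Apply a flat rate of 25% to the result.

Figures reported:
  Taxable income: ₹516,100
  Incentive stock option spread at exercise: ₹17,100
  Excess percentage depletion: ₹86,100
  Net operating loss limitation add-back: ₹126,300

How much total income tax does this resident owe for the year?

Alternative minimum tax:
  Adjusted income: ₹516,100 + ₹17,100 + ₹86,100 + ₹126,300 = ₹745,600
  Less exemption ₹73,000 → base ₹672,600
  ₹672,600 × 25% = ₹168,150

Mainline income levy:
  ₹217,000 × 12% = ₹26,040
  ₹299,100 × 18% = ₹53,838
  → ₹79,878

₹168,150 > ₹79,878, so the alternative minimum tax is the binding amount.

₹168,150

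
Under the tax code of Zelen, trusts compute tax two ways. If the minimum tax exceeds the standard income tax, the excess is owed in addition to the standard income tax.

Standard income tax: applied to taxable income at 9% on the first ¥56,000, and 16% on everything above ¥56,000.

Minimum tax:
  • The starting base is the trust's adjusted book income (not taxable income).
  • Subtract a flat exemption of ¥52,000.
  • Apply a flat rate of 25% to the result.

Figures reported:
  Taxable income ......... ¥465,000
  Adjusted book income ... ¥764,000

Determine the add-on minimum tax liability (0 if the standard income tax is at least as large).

Standard income tax:
  ¥56,000 × 9% = ¥5,040
  ¥409,000 × 16% = ¥65,440
  → ¥70,480

Minimum tax:
  Base (adjusted book income): ¥764,000
  Less exemption ¥52,000 → base ¥712,000
  ¥712,000 × 25% = ¥178,000

Excess of minimum tax over standard income tax: ¥178,000 − ¥70,480 = ¥107,520.

¥107,520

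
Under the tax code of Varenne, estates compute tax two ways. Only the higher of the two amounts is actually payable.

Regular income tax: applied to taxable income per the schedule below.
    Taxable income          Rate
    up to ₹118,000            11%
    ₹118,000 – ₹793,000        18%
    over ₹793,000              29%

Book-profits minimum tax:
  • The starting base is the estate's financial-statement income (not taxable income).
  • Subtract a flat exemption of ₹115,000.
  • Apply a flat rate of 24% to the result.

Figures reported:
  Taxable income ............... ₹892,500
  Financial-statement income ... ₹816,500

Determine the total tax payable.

Regular income tax:
  ₹118,000 × 11% = ₹12,980
  ₹675,000 × 18% = ₹121,500
  ₹99,500 × 29% = ₹28,855
  → ₹163,335

Book-profits minimum tax:
  Base (financial-statement income): ₹816,500
  Less exemption ₹115,000 → base ₹701,500
  ₹701,500 × 24% = ₹168,360

₹168,360 > ₹163,335, so the book-profits minimum tax is the binding amount.

₹168,360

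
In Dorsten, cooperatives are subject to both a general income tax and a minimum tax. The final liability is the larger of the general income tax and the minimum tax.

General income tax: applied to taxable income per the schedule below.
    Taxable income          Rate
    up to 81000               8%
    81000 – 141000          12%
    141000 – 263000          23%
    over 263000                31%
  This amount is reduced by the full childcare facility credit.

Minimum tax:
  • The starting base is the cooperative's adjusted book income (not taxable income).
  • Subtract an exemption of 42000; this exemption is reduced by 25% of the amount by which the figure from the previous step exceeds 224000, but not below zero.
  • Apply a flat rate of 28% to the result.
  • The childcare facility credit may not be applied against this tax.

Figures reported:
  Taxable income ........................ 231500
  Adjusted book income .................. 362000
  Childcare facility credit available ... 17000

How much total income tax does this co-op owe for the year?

Minimum tax:
  Base (adjusted book income): 362000
  Exemption: 42000 − 25% × (362000 − 224000) = 42000 − 34500 = 7500
  Base: 362000 − 7500 = 354500
  354500 × 28% = 99260

General income tax:
  81000 × 8% = 6480
  60000 × 12% = 7200
  90500 × 23% = 20815
  → 34495
  Less childcare facility credit 17000 → 17495

99260 > 17495, so the minimum tax is the binding amount.

99260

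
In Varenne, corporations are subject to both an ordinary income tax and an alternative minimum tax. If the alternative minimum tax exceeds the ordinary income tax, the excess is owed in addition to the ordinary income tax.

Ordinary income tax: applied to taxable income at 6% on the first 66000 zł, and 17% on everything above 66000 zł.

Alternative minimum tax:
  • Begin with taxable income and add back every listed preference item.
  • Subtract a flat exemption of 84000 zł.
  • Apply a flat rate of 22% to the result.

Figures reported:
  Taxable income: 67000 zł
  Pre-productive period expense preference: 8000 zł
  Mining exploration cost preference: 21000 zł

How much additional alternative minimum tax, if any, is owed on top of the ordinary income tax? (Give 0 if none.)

0 zł

Alternative minimum tax:
  Adjusted income: 67000 zł + 8000 zł + 21000 zł = 96000 zł
  Less exemption 84000 zł → base 12000 zł
  12000 zł × 22% = 2640 zł

Ordinary income tax:
  66000 zł × 6% = 3960 zł
  1000 zł × 17% = 170 zł
  → 4130 zł

2640 zł ≤ 4130 zł, so no add-on is due.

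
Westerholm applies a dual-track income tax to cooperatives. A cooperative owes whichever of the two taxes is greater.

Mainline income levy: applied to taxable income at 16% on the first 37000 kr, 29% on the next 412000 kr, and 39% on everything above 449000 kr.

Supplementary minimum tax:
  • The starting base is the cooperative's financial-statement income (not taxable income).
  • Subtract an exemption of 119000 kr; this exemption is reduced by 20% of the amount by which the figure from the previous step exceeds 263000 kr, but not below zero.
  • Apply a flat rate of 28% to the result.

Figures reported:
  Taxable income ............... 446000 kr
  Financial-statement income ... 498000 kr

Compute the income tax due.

124530 kr

Mainline income levy:
  37000 kr × 16% = 5920 kr
  409000 kr × 29% = 118610 kr
  → 124530 kr

Supplementary minimum tax:
  Base (financial-statement income): 498000 kr
  Exemption: 119000 kr − 20% × (498000 kr − 263000 kr) = 119000 kr − 47000 kr = 72000 kr
  Base: 498000 kr − 72000 kr = 426000 kr
  426000 kr × 28% = 119280 kr

124530 kr > 119280 kr, so the mainline income levy governs.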